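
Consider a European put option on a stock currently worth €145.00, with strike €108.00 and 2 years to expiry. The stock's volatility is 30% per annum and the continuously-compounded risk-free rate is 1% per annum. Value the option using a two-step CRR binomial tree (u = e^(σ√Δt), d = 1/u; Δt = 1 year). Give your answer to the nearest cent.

CRR parameters: u = e^(σ√Δt) = e^(0.3·√1) = 1.3499, d = 1/u = 0.7408
Per-period rate: rΔt = 0.01·1 = 0.01, so R = e^0.01 = 1.0101
Risk-neutral probability p = (e^0.01 − 0.7408)/(1.3499 − 0.7408) = 0.2692/0.6090 = 0.4421
Terminal stock prices: S_uu = 264.2, S_ud = 145, S_dd = 79.58
Terminal payoffs (K − S): max(-156.2, 0) = 0, max(-37, 0) = 0, max(28.42, 0) = 28.42
Node u (S = 195.7): V_u = e^(−0.01)·[0.4421·0.0000 + 0.5579·0.0000] = 0.0000
Node d (S = 107.4): V_d = e^(−0.01)·[0.4421·0.0000 + 0.5579·28.4223] = 15.7002
Node 0 (S = 145): V_0 = e^(−0.01)·[0.4421·0.0000 + 0.5579·15.7002] = 8.6726

€8.67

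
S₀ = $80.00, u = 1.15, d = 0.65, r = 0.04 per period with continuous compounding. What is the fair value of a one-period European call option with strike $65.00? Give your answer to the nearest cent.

$20.28

Risk-neutral probability p = (e^0.04 − 0.65)/(1.15 − 0.65) = 0.3908/0.5000 = 0.7816
Terminal stock prices: S_u = 92, S_d = 52
Terminal payoffs (S − K): max(27, 0) = 27, max(-13, 0) = 0
Node 0 (S = 80): V_0 = e^(−0.04)·[0.7816·27.0000 + 0.2184·0.0000] = 20.2763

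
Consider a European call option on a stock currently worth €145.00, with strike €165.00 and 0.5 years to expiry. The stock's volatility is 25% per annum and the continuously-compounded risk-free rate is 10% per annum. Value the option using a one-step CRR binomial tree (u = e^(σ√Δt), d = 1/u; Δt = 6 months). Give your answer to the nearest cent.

CRR parameters: u = e^(σ√Δt) = e^(0.25·√0.5) = 1.1934, d = 1/u = 0.8380
Per-period rate: rΔt = 0.1·0.5 = 0.05, so R = e^0.05 = 1.0513
Risk-neutral probability p = (e^0.05 − 0.8380)/(1.1934 − 0.8380) = 0.2133/0.3554 = 0.6002
Terminal stock prices: S_u = 173, S_d = 121.5
Terminal payoffs (S − K): max(8.038, 0) = 8.038, max(-43.49, 0) = 0
Node 0 (S = 145): V_0 = e^(−0.05)·[0.6002·8.0379 + 0.3998·0.0000] = 4.5889

€4.59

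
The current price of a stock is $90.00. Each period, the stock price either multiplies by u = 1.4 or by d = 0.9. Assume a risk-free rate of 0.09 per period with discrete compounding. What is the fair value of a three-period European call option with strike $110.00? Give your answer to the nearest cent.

$15.92

Risk-neutral probability p = (1 + 0.09 − 0.9)/(1.4 − 0.9) = 0.1900/0.5000 = 0.3800
Terminal stock prices: S_uuu = 247, S_uud = 158.8, S_udd = 102.1, S_ddd = 65.61
Terminal payoffs (S − K): max(137, 0) = 137, max(48.76, 0) = 48.76, max(-7.94, 0) = 0, max(-44.39, 0) = 0
Node uu (S = 176.4): V_uu = 1/1.09·[0.3800·136.9600 + 0.6200·48.7600] = 75.4826
Node ud (S = 113.4): V_ud = 1/1.09·[0.3800·48.7600 + 0.6200·0.0000] = 16.9989
Node dd (S = 72.9): V_dd = 1/1.09·[0.3800·0.0000 + 0.6200·0.0000] = 0.0000
Node u (S = 126): V_u = 1/1.09·[0.3800·75.4826 + 0.6200·16.9989] = 35.9841
Node d (S = 81): V_d = 1/1.09·[0.3800·16.9989 + 0.6200·0.0000] = 5.9262
Node 0 (S = 90): V_0 = 1/1.09·[0.3800·35.9841 + 0.6200·5.9262] = 15.9158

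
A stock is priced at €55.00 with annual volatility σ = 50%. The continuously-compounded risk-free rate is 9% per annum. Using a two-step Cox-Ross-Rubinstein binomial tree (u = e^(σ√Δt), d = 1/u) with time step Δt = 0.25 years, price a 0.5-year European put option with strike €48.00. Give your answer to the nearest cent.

€3.74

CRR parameters: u = e^(σ√Δt) = e^(0.5·√0.25) = 1.2840, d = 1/u = 0.7788
Per-period rate: rΔt = 0.09·0.25 = 0.0225, so R = e^0.0225 = 1.0228
Risk-neutral probability p = (e^0.0225 − 0.7788)/(1.2840 − 0.7788) = 0.2440/0.5052 = 0.4829
Terminal stock prices: S_uu = 90.68, S_ud = 55, S_dd = 33.36
Terminal payoffs (K − S): max(-42.68, 0) = 0, max(-7, 0) = 0, max(14.64, 0) = 14.64
Node u (S = 70.62): V_u = e^(−0.0225)·[0.4829·0.0000 + 0.5171·0.0000] = 0.0000
Node d (S = 42.83): V_d = e^(−0.0225)·[0.4829·0.0000 + 0.5171·14.6408] = 7.4029
Node 0 (S = 55): V_0 = e^(−0.0225)·[0.4829·0.0000 + 0.5171·7.4029] = 3.7431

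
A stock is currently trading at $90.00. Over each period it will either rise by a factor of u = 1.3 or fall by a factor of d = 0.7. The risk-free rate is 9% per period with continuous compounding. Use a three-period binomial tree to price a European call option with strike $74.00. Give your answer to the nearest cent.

Risk-neutral probability p = (e^0.09 − 0.7)/(1.3 − 0.7) = 0.3942/0.6000 = 0.6570
Terminal stock prices: S_uuu = 197.7, S_uud = 106.5, S_udd = 57.33, S_ddd = 30.87
Terminal payoffs (S − K): max(123.7, 0) = 123.7, max(32.47, 0) = 32.47, max(-16.67, 0) = 0, max(-43.13, 0) = 0
Node uu (S = 152.1): V_uu = e^(−0.09)·[0.6570·123.7300 + 0.3430·32.4700] = 84.4691
Node ud (S = 81.9): V_ud = e^(−0.09)·[0.6570·32.4700 + 0.3430·0.0000] = 19.4954
Node dd (S = 44.1): V_dd = e^(−0.09)·[0.6570·0.0000 + 0.3430·0.0000] = 0.0000
Node u (S = 117): V_u = e^(−0.09)·[0.6570·84.4691 + 0.3430·19.4954] = 56.8286
Node d (S = 63): V_d = e^(−0.09)·[0.6570·19.4954 + 0.3430·0.0000] = 11.7053
Node 0 (S = 90): V_0 = e^(−0.09)·[0.6570·56.8286 + 0.3430·11.7053] = 37.7905

$37.79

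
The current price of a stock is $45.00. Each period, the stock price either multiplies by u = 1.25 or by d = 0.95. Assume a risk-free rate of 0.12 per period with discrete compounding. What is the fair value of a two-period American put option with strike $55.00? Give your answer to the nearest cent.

Risk-neutral probability p = (1 + 0.12 − 0.95)/(1.25 − 0.95) = 0.1700/0.3000 = 0.5667
Terminal stock prices: S_uu = 70.31, S_ud = 53.44, S_dd = 40.61
Terminal payoffs (K − S): max(-15.31, 0) = 0, max(1.562, 0) = 1.562, max(14.39, 0) = 14.39
Node u (S = 56.25): continuation = 1/1.12·[0.5667·0.0000 + 0.4333·1.5625] = 0.6045; exercise value = 0.0000 ≤ continuation, so V_u = 0.6045
Node d (S = 42.75): continuation = 1/1.12·[0.5667·1.5625 + 0.4333·14.3875] = 6.3571; exercise value = 12.2500 > continuation, so V_d = 12.2500 (exercise)
Node 0 (S = 45): continuation = 1/1.12·[0.5667·0.6045 + 0.4333·12.2500] = 5.0455; exercise value = 10.0000 > continuation, so V_0 = 10.0000 (exercise)

$10.00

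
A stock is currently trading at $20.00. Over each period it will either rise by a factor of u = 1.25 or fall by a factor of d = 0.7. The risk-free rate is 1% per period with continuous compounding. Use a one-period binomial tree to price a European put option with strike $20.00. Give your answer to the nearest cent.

Risk-neutral probability p = (e^0.01 − 0.7)/(1.25 − 0.7) = 0.3101/0.5500 = 0.5637
Terminal stock prices: S_u = 25, S_d = 14
Terminal payoffs (K − S): max(-5, 0) = 0, max(6, 0) = 6
Node 0 (S = 20): V_0 = e^(−0.01)·[0.5637·0.0000 + 0.4363·6.0000] = 2.5916

$2.59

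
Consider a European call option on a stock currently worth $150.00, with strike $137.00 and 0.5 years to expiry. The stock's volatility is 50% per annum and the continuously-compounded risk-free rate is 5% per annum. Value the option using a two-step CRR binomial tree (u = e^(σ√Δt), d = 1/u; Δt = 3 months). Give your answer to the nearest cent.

$29.34

CRR parameters: u = e^(σ√Δt) = e^(0.5·√0.25) = 1.2840, d = 1/u = 0.7788
Per-period rate: rΔt = 0.05·0.25 = 0.0125, so R = e^0.0125 = 1.0126
Risk-neutral probability p = (e^0.0125 − 0.7788)/(1.2840 − 0.7788) = 0.2338/0.5052 = 0.4627
Terminal stock prices: S_uu = 247.3, S_ud = 150, S_dd = 90.98
Terminal payoffs (S − K): max(110.3, 0) = 110.3, max(13, 0) = 13, max(-46.02, 0) = 0
Node u (S = 192.6): V_u = e^(−0.0125)·[0.4627·110.3082 + 0.5373·13.0000] = 57.3057
Node d (S = 116.8): V_d = e^(−0.0125)·[0.4627·13.0000 + 0.5373·0.0000] = 5.9406
Node 0 (S = 150): V_0 = e^(−0.0125)·[0.4627·57.3057 + 0.5373·5.9406] = 29.3392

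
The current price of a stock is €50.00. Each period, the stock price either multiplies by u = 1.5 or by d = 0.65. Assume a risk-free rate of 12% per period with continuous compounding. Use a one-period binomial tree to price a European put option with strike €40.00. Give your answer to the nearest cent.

€2.92

Risk-neutral probability p = (e^0.12 − 0.65)/(1.5 − 0.65) = 0.4775/0.8500 = 0.5618
Terminal stock prices: S_u = 75, S_d = 32.5
Terminal payoffs (K − S): max(-35, 0) = 0, max(7.5, 0) = 7.5
Node 0 (S = 50): V_0 = e^(−0.12)·[0.5618·0.0000 + 0.4382·7.5000] = 2.9151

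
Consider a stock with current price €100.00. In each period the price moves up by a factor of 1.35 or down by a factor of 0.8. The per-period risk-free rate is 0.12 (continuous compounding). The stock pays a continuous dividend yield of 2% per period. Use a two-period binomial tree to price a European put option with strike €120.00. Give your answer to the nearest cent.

€13.39

Per-period risk-free factor R = e^0.12 = 1.1275; dividend-adjusted growth = e^(0.12−0.02) = 1.1052.
Risk-neutral probability p = (1.1052 − 0.8)/(1.35 − 0.8) = 0.3052/0.5500 = 0.5549
Terminal stock prices: S_uu = 182.3, S_ud = 108, S_dd = 64
Terminal payoffs (K − S): max(-62.25, 0) = 0, max(12, 0) = 12, max(56, 0) = 56
Node u (S = 135): V_u = e^(−0.12)·[0.5549·0.0000 + 0.4451·12.0000] = 4.7377
Node d (S = 80): V_d = e^(−0.12)·[0.5549·12.0000 + 0.4451·56.0000] = 28.0146
Node 0 (S = 100): V_0 = e^(−0.12)·[0.5549·4.7377 + 0.4451·28.0146] = 13.3918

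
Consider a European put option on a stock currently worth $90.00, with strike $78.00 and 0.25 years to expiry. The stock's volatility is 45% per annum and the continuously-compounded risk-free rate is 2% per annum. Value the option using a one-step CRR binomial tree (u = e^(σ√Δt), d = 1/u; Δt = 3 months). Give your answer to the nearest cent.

CRR parameters: u = e^(σ√Δt) = e^(0.45·√0.25) = 1.2523, d = 1/u = 0.7985
Per-period rate: rΔt = 0.02·0.25 = 0.005, so R = e^0.005 = 1.0050
Risk-neutral probability p = (e^0.005 − 0.7985)/(1.2523 − 0.7985) = 0.2065/0.4538 = 0.4550
Terminal stock prices: S_u = 112.7, S_d = 71.87
Terminal payoffs (K − S): max(-34.71, 0) = 0, max(6.134, 0) = 6.134
Node 0 (S = 90): V_0 = e^(−0.005)·[0.4550·0.0000 + 0.5450·6.1335] = 3.3259

$3.33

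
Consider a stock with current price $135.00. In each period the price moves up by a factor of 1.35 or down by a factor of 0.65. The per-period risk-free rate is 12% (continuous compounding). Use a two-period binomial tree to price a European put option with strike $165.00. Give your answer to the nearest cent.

Risk-neutral probability p = (e^0.12 − 0.65)/(1.35 − 0.65) = 0.4775/0.7000 = 0.6821
Terminal stock prices: S_uu = 246, S_ud = 118.5, S_dd = 57.04
Terminal payoffs (K − S): max(-81.04, 0) = 0, max(46.54, 0) = 46.54, max(108, 0) = 108
Node u (S = 182.2): V_u = e^(−0.12)·[0.6821·0.0000 + 0.3179·46.5375] = 13.1198
Node d (S = 87.75): V_d = e^(−0.12)·[0.6821·46.5375 + 0.3179·107.9625] = 58.5919
Node 0 (S = 135): V_0 = e^(−0.12)·[0.6821·13.1198 + 0.3179·58.5919] = 24.4556

$24.46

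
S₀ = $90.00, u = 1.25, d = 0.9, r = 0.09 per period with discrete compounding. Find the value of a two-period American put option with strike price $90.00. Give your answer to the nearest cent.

$3.77

Risk-neutral probability p = (1 + 0.09 − 0.9)/(1.25 − 0.9) = 0.1900/0.3500 = 0.5429
Terminal stock prices: S_uu = 140.6, S_ud = 101.2, S_dd = 72.9
Terminal payoffs (K − S): max(-50.62, 0) = 0, max(-11.25, 0) = 0, max(17.1, 0) = 17.1
Node u (S = 112.5): continuation = 1/1.09·[0.5429·0.0000 + 0.4571·0.0000] = 0.0000; exercise value = 0.0000 ≤ continuation, so V_u = 0.0000
Node d (S = 81): continuation = 1/1.09·[0.5429·0.0000 + 0.4571·17.1000] = 7.1717; exercise value = 9.0000 > continuation, so V_d = 9.0000 (exercise)
Node 0 (S = 90): continuation = 1/1.09·[0.5429·0.0000 + 0.4571·9.0000] = 3.7746; exercise value = 0.0000 ≤ continuation, so V_0 = 3.7746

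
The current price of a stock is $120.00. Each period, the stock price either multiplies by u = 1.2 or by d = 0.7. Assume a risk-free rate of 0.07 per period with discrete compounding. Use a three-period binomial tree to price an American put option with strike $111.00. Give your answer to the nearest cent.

Risk-neutral probability p = (1 + 0.07 − 0.7)/(1.2 − 0.7) = 0.3700/0.5000 = 0.7400
Terminal stock prices: S_uuu = 207.4, S_uud = 121, S_udd = 70.56, S_ddd = 41.16
Terminal payoffs (K − S): max(-96.36, 0) = 0, max(-9.96, 0) = 0, max(40.44, 0) = 40.44, max(69.84, 0) = 69.84
Node uu (S = 172.8): continuation = 1/1.07·[0.7400·0.0000 + 0.2600·0.0000] = 0.0000; exercise value = 0.0000 ≤ continuation, so V_uu = 0.0000
Node ud (S = 100.8): continuation = 1/1.07·[0.7400·0.0000 + 0.2600·40.4400] = 9.8265; exercise value = 10.2000 > continuation, so V_ud = 10.2000 (exercise)
Node dd (S = 58.8): continuation = 1/1.07·[0.7400·40.4400 + 0.2600·69.8400] = 44.9383; exercise value = 52.2000 > continuation, so V_dd = 52.2000 (exercise)
Node u (S = 144): continuation = 1/1.07·[0.7400·0.0000 + 0.2600·10.2000] = 2.4785; exercise value = 0.0000 ≤ continuation, so V_u = 2.4785
Node d (S = 84): continuation = 1/1.07·[0.7400·10.2000 + 0.2600·52.2000] = 19.7383; exercise value = 27.0000 > continuation, so V_d = 27.0000 (exercise)
Node 0 (S = 120): continuation = 1/1.07·[0.7400·2.4785 + 0.2600·27.0000] = 8.2749; exercise value = 0.0000 ≤ continuation, so V_0 = 8.2749

$8.27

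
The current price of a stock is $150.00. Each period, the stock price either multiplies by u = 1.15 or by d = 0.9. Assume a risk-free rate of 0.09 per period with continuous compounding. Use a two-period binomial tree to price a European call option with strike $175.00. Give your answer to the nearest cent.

Risk-neutral probability p = (e^0.09 − 0.9)/(1.15 − 0.9) = 0.1942/0.2500 = 0.7767
Terminal stock prices: S_uu = 198.4, S_ud = 155.2, S_dd = 121.5
Terminal payoffs (S − K): max(23.37, 0) = 23.37, max(-19.75, 0) = 0, max(-53.5, 0) = 0
Node u (S = 172.5): V_u = e^(−0.09)·[0.7767·23.3750 + 0.2233·0.0000] = 16.5927
Node d (S = 135): V_d = e^(−0.09)·[0.7767·0.0000 + 0.2233·0.0000] = 0.0000
Node 0 (S = 150): V_0 = e^(−0.09)·[0.7767·16.5927 + 0.2233·0.0000] = 11.7783

$11.78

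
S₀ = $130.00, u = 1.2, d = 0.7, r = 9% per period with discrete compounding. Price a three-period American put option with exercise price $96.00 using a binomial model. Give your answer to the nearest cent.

Risk-neutral probability p = (1 + 0.09 − 0.7)/(1.2 − 0.7) = 0.3900/0.5000 = 0.7800
Terminal stock prices: S_uuu = 224.6, S_uud = 131, S_udd = 76.44, S_ddd = 44.59
Terminal payoffs (K − S): max(-128.6, 0) = 0, max(-35.04, 0) = 0, max(19.56, 0) = 19.56, max(51.41, 0) = 51.41
Node uu (S = 187.2): continuation = 1/1.09·[0.7800·0.0000 + 0.2200·0.0000] = 0.0000; exercise value = 0.0000 ≤ continuation, so V_uu = 0.0000
Node ud (S = 109.2): continuation = 1/1.09·[0.7800·0.0000 + 0.2200·19.5600] = 3.9479; exercise value = 0.0000 ≤ continuation, so V_ud = 3.9479
Node dd (S = 63.7): continuation = 1/1.09·[0.7800·19.5600 + 0.2200·51.4100] = 24.3734; exercise value = 32.3000 > continuation, so V_dd = 32.3000 (exercise)
Node u (S = 156): continuation = 1/1.09·[0.7800·0.0000 + 0.2200·3.9479] = 0.7968; exercise value = 0.0000 ≤ continuation, so V_u = 0.7968
Node d (S = 91): continuation = 1/1.09·[0.7800·3.9479 + 0.2200·32.3000] = 9.3444; exercise value = 5.0000 ≤ continuation, so V_d = 9.3444
Node 0 (S = 130): continuation = 1/1.09·[0.7800·0.7968 + 0.2200·9.3444] = 2.4562; exercise value = 0.0000 ≤ continuation, so V_0 = 2.4562

$2.46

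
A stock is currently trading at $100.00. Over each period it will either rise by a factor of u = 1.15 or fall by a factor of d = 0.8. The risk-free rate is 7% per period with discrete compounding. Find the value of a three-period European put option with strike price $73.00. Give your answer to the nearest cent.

$0.21

Risk-neutral probability p = (1 + 0.07 − 0.8)/(1.15 − 0.8) = 0.2700/0.3500 = 0.7714
Terminal stock prices: S_uuu = 152.1, S_uud = 105.8, S_udd = 73.6, S_ddd = 51.2
Terminal payoffs (K − S): max(-79.09, 0) = 0, max(-32.8, 0) = 0, max(-0.6, 0) = 0, max(21.8, 0) = 21.8
Node uu (S = 132.2): V_uu = 1/1.07·[0.7714·0.0000 + 0.2286·0.0000] = 0.0000
Node ud (S = 92): V_ud = 1/1.07·[0.7714·0.0000 + 0.2286·0.0000] = 0.0000
Node dd (S = 64): V_dd = 1/1.07·[0.7714·0.0000 + 0.2286·21.8000] = 4.6569
Node u (S = 115): V_u = 1/1.07·[0.7714·0.0000 + 0.2286·0.0000] = 0.0000
Node d (S = 80): V_d = 1/1.07·[0.7714·0.0000 + 0.2286·4.6569] = 0.9948
Node 0 (S = 100): V_0 = 1/1.07·[0.7714·0.0000 + 0.2286·0.9948] = 0.2125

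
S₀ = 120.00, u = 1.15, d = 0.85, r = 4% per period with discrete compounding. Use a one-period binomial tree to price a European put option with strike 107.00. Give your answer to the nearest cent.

Risk-neutral probability p = (1 + 0.04 − 0.85)/(1.15 − 0.85) = 0.1900/0.3000 = 0.6333
Terminal stock prices: S_u = 138, S_d = 102
Terminal payoffs (K − S): max(-31, 0) = 0, max(5, 0) = 5
Node 0 (S = 120): V_0 = 1/1.04·[0.6333·0.0000 + 0.3667·5.0000] = 1.7628

1.76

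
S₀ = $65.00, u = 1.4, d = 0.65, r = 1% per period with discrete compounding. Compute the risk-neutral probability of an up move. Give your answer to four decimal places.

p = 0.4800

Risk-neutral probability p = (1 + 0.01 − 0.65)/(1.4 − 0.65) = 0.3600/0.7500 = 0.4800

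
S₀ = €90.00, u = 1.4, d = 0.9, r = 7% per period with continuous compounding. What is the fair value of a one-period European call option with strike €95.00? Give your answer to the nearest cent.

Risk-neutral probability p = (e^0.07 − 0.9)/(1.4 − 0.9) = 0.1725/0.5000 = 0.3450
Terminal stock prices: S_u = 126, S_d = 81
Terminal payoffs (S − K): max(31, 0) = 31, max(-14, 0) = 0
Node 0 (S = 90): V_0 = e^(−0.07)·[0.3450·31.0000 + 0.6550·0.0000] = 9.9724

€9.97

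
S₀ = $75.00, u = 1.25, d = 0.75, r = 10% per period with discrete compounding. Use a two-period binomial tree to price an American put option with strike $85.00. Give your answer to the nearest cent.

$10.39

Risk-neutral probability p = (1 + 0.1 − 0.75)/(1.25 − 0.75) = 0.3500/0.5000 = 0.7000
Terminal stock prices: S_uu = 117.2, S_ud = 70.31, S_dd = 42.19
Terminal payoffs (K − S): max(-32.19, 0) = 0, max(14.69, 0) = 14.69, max(42.81, 0) = 42.81
Node u (S = 93.75): continuation = 1/1.1·[0.7000·0.0000 + 0.3000·14.6875] = 4.0057; exercise value = 0.0000 ≤ continuation, so V_u = 4.0057
Node d (S = 56.25): continuation = 1/1.1·[0.7000·14.6875 + 0.3000·42.8125] = 21.0227; exercise value = 28.7500 > continuation, so V_d = 28.7500 (exercise)
Node 0 (S = 75): continuation = 1/1.1·[0.7000·4.0057 + 0.3000·28.7500] = 10.3900; exercise value = 10.0000 ≤ continuation, so V_0 = 10.3900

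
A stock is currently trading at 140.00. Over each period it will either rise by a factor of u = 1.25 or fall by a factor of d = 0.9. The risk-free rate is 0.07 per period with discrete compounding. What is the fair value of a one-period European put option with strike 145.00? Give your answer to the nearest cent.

9.13

Risk-neutral probability p = (1 + 0.07 − 0.9)/(1.25 − 0.9) = 0.1700/0.3500 = 0.4857
Terminal stock prices: S_u = 175, S_d = 126
Terminal payoffs (K − S): max(-30, 0) = 0, max(19, 0) = 19
Node 0 (S = 140): V_0 = 1/1.07·[0.4857·0.0000 + 0.5143·19.0000] = 9.1322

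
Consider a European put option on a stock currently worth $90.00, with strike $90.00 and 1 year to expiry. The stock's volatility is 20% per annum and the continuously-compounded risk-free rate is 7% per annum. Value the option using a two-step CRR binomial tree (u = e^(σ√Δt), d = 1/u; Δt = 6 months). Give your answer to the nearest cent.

$3.47

CRR parameters: u = e^(σ√Δt) = e^(0.2·√0.5) = 1.1519, d = 1/u = 0.8681
Per-period rate: rΔt = 0.07·0.5 = 0.035, so R = e^0.035 = 1.0356
Risk-neutral probability p = (e^0.035 − 0.8681)/(1.1519 − 0.8681) = 0.1675/0.2838 = 0.5902
Terminal stock prices: S_uu = 119.4, S_ud = 90, S_dd = 67.83
Terminal payoffs (K − S): max(-29.42, 0) = 0, max(0, 0) = 0, max(22.17, 0) = 22.17
Node u (S = 103.7): V_u = e^(−0.035)·[0.5902·0.0000 + 0.4098·0.0000] = 0.0000
Node d (S = 78.13): V_d = e^(−0.035)·[0.5902·0.0000 + 0.4098·22.1726] = 8.7734
Node 0 (S = 90): V_0 = e^(−0.035)·[0.5902·0.0000 + 0.4098·8.7734] = 3.4715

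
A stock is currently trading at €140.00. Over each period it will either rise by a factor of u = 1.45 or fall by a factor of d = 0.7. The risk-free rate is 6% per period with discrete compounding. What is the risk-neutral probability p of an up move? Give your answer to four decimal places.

p = 0.4800

Risk-neutral probability p = (1 + 0.06 − 0.7)/(1.45 − 0.7) = 0.3600/0.7500 = 0.4800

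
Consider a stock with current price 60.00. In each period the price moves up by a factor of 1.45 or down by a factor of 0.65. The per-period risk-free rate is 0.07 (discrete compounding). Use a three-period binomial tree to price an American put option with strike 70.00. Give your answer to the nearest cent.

Risk-neutral probability p = (1 + 0.07 − 0.65)/(1.45 − 0.65) = 0.4200/0.8000 = 0.5250
Terminal stock prices: S_uuu = 182.9, S_uud = 82, S_udd = 36.76, S_ddd = 16.48
Terminal payoffs (K − S): max(-112.9, 0) = 0, max(-12, 0) = 0, max(33.24, 0) = 33.24, max(53.52, 0) = 53.52
Node uu (S = 126.2): continuation = 1/1.07·[0.5250·0.0000 + 0.4750·0.0000] = 0.0000; exercise value = 0.0000 ≤ continuation, so V_uu = 0.0000
Node ud (S = 56.55): continuation = 1/1.07·[0.5250·0.0000 + 0.4750·33.2425] = 14.7572; exercise value = 13.4500 ≤ continuation, so V_ud = 14.7572
Node dd (S = 25.35): continuation = 1/1.07·[0.5250·33.2425 + 0.4750·53.5225] = 40.0706; exercise value = 44.6500 > continuation, so V_dd = 44.6500 (exercise)
Node u (S = 87): continuation = 1/1.07·[0.5250·0.0000 + 0.4750·14.7572] = 6.5511; exercise value = 0.0000 ≤ continuation, so V_u = 6.5511
Node d (S = 39): continuation = 1/1.07·[0.5250·14.7572 + 0.4750·44.6500] = 27.0619; exercise value = 31.0000 > continuation, so V_d = 31.0000 (exercise)
Node 0 (S = 60): continuation = 1/1.07·[0.5250·6.5511 + 0.4750·31.0000] = 16.9760; exercise value = 10.0000 ≤ continuation, so V_0 = 16.9760

16.98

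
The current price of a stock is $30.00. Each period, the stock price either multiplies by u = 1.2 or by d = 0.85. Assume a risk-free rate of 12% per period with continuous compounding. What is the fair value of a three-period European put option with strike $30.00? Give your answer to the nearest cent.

Risk-neutral probability p = (e^0.12 − 0.85)/(1.2 − 0.85) = 0.2775/0.3500 = 0.7928
Terminal stock prices: S_uuu = 51.84, S_uud = 36.72, S_udd = 26.01, S_ddd = 18.42
Terminal payoffs (K − S): max(-21.84, 0) = 0, max(-6.72, 0) = 0, max(3.99, 0) = 3.99, max(11.58, 0) = 11.58
Node uu (S = 43.2): V_uu = e^(−0.12)·[0.7928·0.0000 + 0.2072·0.0000] = 0.0000
Node ud (S = 30.6): V_ud = e^(−0.12)·[0.7928·0.0000 + 0.2072·3.9900] = 0.7331
Node dd (S = 21.67): V_dd = e^(−0.12)·[0.7928·3.9900 + 0.2072·11.5763] = 4.9326
Node u (S = 36): V_u = e^(−0.12)·[0.7928·0.0000 + 0.2072·0.7331] = 0.1347
Node d (S = 25.5): V_d = e^(−0.12)·[0.7928·0.7331 + 0.2072·4.9326] = 1.4217
Node 0 (S = 30): V_0 = e^(−0.12)·[0.7928·0.1347 + 0.2072·1.4217] = 0.3559

$0.36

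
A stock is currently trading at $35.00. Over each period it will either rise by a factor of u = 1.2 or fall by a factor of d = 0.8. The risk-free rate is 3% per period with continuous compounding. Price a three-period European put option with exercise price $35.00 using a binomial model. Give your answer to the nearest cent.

Risk-neutral probability p = (e^0.03 − 0.8)/(1.2 − 0.8) = 0.2305/0.4000 = 0.5761
Terminal stock prices: S_uuu = 60.48, S_uud = 40.32, S_udd = 26.88, S_ddd = 17.92
Terminal payoffs (K − S): max(-25.48, 0) = 0, max(-5.32, 0) = 0, max(8.12, 0) = 8.12, max(17.08, 0) = 17.08
Node uu (S = 50.4): V_uu = e^(−0.03)·[0.5761·0.0000 + 0.4239·0.0000] = 0.0000
Node ud (S = 33.6): V_ud = e^(−0.03)·[0.5761·0.0000 + 0.4239·8.1200] = 3.3401
Node dd (S = 22.4): V_dd = e^(−0.03)·[0.5761·8.1200 + 0.4239·17.0800] = 11.5656
Node u (S = 42): V_u = e^(−0.03)·[0.5761·0.0000 + 0.4239·3.3401] = 1.3739
Node d (S = 28): V_d = e^(−0.03)·[0.5761·3.3401 + 0.4239·11.5656] = 6.6248
Node 0 (S = 35): V_0 = e^(−0.03)·[0.5761·1.3739 + 0.4239·6.6248] = 3.4932

$3.49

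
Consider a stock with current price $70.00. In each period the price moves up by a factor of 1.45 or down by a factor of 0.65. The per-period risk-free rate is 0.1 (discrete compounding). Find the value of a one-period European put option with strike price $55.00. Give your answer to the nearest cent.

$3.78

Risk-neutral probability p = (1 + 0.1 − 0.65)/(1.45 − 0.65) = 0.4500/0.8000 = 0.5625
Terminal stock prices: S_u = 101.5, S_d = 45.5
Terminal payoffs (K − S): max(-46.5, 0) = 0, max(9.5, 0) = 9.5
Node 0 (S = 70): V_0 = 1/1.1·[0.5625·0.0000 + 0.4375·9.5000] = 3.7784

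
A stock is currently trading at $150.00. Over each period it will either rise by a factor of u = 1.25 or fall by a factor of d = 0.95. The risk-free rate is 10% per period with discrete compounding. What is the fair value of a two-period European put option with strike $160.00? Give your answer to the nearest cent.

$5.09

Risk-neutral probability p = (1 + 0.1 − 0.95)/(1.25 − 0.95) = 0.1500/0.3000 = 0.5000
Terminal stock prices: S_uu = 234.4, S_ud = 178.1, S_dd = 135.4
Terminal payoffs (K − S): max(-74.38, 0) = 0, max(-18.12, 0) = 0, max(24.62, 0) = 24.62
Node u (S = 187.5): V_u = 1/1.1·[0.5000·0.0000 + 0.5000·0.0000] = 0.0000
Node d (S = 142.5): V_d = 1/1.1·[0.5000·0.0000 + 0.5000·24.6250] = 11.1932
Node 0 (S = 150): V_0 = 1/1.1·[0.5000·0.0000 + 0.5000·11.1932] = 5.0878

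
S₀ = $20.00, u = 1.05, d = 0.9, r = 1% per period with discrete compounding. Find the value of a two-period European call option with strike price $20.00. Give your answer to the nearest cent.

Risk-neutral probability p = (1 + 0.01 − 0.9)/(1.05 − 0.9) = 0.1100/0.1500 = 0.7333
Terminal stock prices: S_uu = 22.05, S_ud = 18.9, S_dd = 16.2
Terminal payoffs (S − K): max(2.05, 0) = 2.05, max(-1.1, 0) = 0, max(-3.8, 0) = 0
Node u (S = 21): V_u = 1/1.01·[0.7333·2.0500 + 0.2667·0.0000] = 1.4884
Node d (S = 18): V_d = 1/1.01·[0.7333·0.0000 + 0.2667·0.0000] = 0.0000
Node 0 (S = 20): V_0 = 1/1.01·[0.7333·1.4884 + 0.2667·0.0000] = 1.0807

$1.08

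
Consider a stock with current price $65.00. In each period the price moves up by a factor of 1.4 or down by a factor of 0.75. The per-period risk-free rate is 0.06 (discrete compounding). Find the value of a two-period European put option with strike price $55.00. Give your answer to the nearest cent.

$4.49

Risk-neutral probability p = (1 + 0.06 − 0.75)/(1.4 − 0.75) = 0.3100/0.6500 = 0.4769
Terminal stock prices: S_uu = 127.4, S_ud = 68.25, S_dd = 36.56
Terminal payoffs (K − S): max(-72.4, 0) = 0, max(-13.25, 0) = 0, max(18.44, 0) = 18.44
Node u (S = 91): V_u = 1/1.06·[0.4769·0.0000 + 0.5231·0.0000] = 0.0000
Node d (S = 48.75): V_d = 1/1.06·[0.4769·0.0000 + 0.5231·18.4375] = 9.0983
Node 0 (S = 65): V_0 = 1/1.06·[0.4769·0.0000 + 0.5231·9.0983] = 4.4897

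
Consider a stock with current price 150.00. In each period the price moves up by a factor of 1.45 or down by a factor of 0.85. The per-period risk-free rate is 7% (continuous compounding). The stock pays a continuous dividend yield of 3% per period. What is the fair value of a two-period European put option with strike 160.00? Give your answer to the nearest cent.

Per-period risk-free factor R = e^0.07 = 1.0725; dividend-adjusted growth = e^(0.07−0.03) = 1.0408.
Risk-neutral probability p = (1.0408 − 0.85)/(1.45 − 0.85) = 0.1908/0.6000 = 0.3180
Terminal stock prices: S_uu = 315.4, S_ud = 184.9, S_dd = 108.4
Terminal payoffs (K − S): max(-155.4, 0) = 0, max(-24.88, 0) = 0, max(51.63, 0) = 51.63
Node u (S = 217.5): V_u = e^(−0.07)·[0.3180·0.0000 + 0.6820·0.0000] = 0.0000
Node d (S = 127.5): V_d = e^(−0.07)·[0.3180·0.0000 + 0.6820·51.6250] = 32.8271
Node 0 (S = 150): V_0 = e^(−0.07)·[0.3180·0.0000 + 0.6820·32.8271] = 20.8740

20.87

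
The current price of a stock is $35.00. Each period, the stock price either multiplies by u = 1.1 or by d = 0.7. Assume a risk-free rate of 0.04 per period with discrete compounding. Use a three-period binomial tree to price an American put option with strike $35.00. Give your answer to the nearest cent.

$2.98

Risk-neutral probability p = (1 + 0.04 − 0.7)/(1.1 − 0.7) = 0.3400/0.4000 = 0.8500
Terminal stock prices: S_uuu = 46.59, S_uud = 29.65, S_udd = 18.86, S_ddd = 12
Terminal payoffs (K − S): max(-11.59, 0) = 0, max(5.355, 0) = 5.355, max(16.14, 0) = 16.14, max(23, 0) = 23
Node uu (S = 42.35): continuation = 1/1.04·[0.8500·0.0000 + 0.1500·5.3550] = 0.7724; exercise value = 0.0000 ≤ continuation, so V_uu = 0.7724
Node ud (S = 26.95): continuation = 1/1.04·[0.8500·5.3550 + 0.1500·16.1350] = 6.7038; exercise value = 8.0500 > continuation, so V_ud = 8.0500 (exercise)
Node dd (S = 17.15): continuation = 1/1.04·[0.8500·16.1350 + 0.1500·22.9950] = 16.5038; exercise value = 17.8500 > continuation, so V_dd = 17.8500 (exercise)
Node u (S = 38.5): continuation = 1/1.04·[0.8500·0.7724 + 0.1500·8.0500] = 1.7923; exercise value = 0.0000 ≤ continuation, so V_u = 1.7923
Node d (S = 24.5): continuation = 1/1.04·[0.8500·8.0500 + 0.1500·17.8500] = 9.1538; exercise value = 10.5000 > continuation, so V_d = 10.5000 (exercise)
Node 0 (S = 35): continuation = 1/1.04·[0.8500·1.7923 + 0.1500·10.5000] = 2.9793; exercise value = 0.0000 ≤ continuation, so V_0 = 2.9793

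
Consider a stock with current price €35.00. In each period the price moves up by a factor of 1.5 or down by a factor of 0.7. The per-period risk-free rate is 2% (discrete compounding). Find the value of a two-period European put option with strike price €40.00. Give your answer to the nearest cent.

Risk-neutral probability p = (1 + 0.02 − 0.7)/(1.5 − 0.7) = 0.3200/0.8000 = 0.4000
Terminal stock prices: S_uu = 78.75, S_ud = 36.75, S_dd = 17.15
Terminal payoffs (K − S): max(-38.75, 0) = 0, max(3.25, 0) = 3.25, max(22.85, 0) = 22.85
Node u (S = 52.5): V_u = 1/1.02·[0.4000·0.0000 + 0.6000·3.2500] = 1.9118
Node d (S = 24.5): V_d = 1/1.02·[0.4000·3.2500 + 0.6000·22.8500] = 14.7157
Node 0 (S = 35): V_0 = 1/1.02·[0.4000·1.9118 + 0.6000·14.7157] = 9.4060

€9.41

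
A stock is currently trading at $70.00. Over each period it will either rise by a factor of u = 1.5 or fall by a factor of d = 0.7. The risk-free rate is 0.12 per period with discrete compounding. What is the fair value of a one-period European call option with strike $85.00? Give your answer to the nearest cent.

Risk-neutral probability p = (1 + 0.12 − 0.7)/(1.5 − 0.7) = 0.4200/0.8000 = 0.5250
Terminal stock prices: S_u = 105, S_d = 49
Terminal payoffs (S − K): max(20, 0) = 20, max(-36, 0) = 0
Node 0 (S = 70): V_0 = 1/1.12·[0.5250·20.0000 + 0.4750·0.0000] = 9.3750

$9.38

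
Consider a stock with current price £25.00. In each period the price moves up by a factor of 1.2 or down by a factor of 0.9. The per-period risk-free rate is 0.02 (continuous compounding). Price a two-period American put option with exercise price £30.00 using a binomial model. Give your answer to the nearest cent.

Risk-neutral probability p = (e^0.02 − 0.9)/(1.2 − 0.9) = 0.1202/0.3000 = 0.4007
Terminal stock prices: S_uu = 36, S_ud = 27, S_dd = 20.25
Terminal payoffs (K − S): max(-6, 0) = 0, max(3, 0) = 3, max(9.75, 0) = 9.75
Node u (S = 30): continuation = e^(−0.02)·[0.4007·0.0000 + 0.5993·3.0000] = 1.7624; exercise value = 0.0000 ≤ continuation, so V_u = 1.7624
Node d (S = 22.5): continuation = e^(−0.02)·[0.4007·3.0000 + 0.5993·9.7500] = 6.9060; exercise value = 7.5000 > continuation, so V_d = 7.5000 (exercise)
Node 0 (S = 25): continuation = e^(−0.02)·[0.4007·1.7624 + 0.5993·7.5000] = 5.0981; exercise value = 5.0000 ≤ continuation, so V_0 = 5.0981

£5.10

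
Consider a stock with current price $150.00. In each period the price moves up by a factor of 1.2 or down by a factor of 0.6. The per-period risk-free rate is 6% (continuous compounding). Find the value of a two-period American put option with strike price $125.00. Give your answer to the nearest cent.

Risk-neutral probability p = (e^0.06 − 0.6)/(1.2 − 0.6) = 0.4618/0.6000 = 0.7697
Terminal stock prices: S_uu = 216, S_ud = 108, S_dd = 54
Terminal payoffs (K − S): max(-91, 0) = 0, max(17, 0) = 17, max(71, 0) = 71
Node u (S = 180): continuation = e^(−0.06)·[0.7697·0.0000 + 0.2303·17.0000] = 3.6867; exercise value = 0.0000 ≤ continuation, so V_u = 3.6867
Node d (S = 90): continuation = e^(−0.06)·[0.7697·17.0000 + 0.2303·71.0000] = 27.7206; exercise value = 35.0000 > continuation, so V_d = 35.0000 (exercise)
Node 0 (S = 150): continuation = e^(−0.06)·[0.7697·3.6867 + 0.2303·35.0000] = 10.2627; exercise value = 0.0000 ≤ continuation, so V_0 = 10.2627

$10.26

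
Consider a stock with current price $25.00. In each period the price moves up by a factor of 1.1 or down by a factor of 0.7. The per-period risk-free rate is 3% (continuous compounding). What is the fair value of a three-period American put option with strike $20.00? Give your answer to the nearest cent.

Risk-neutral probability p = (e^0.03 − 0.7)/(1.1 − 0.7) = 0.3305/0.4000 = 0.8261
Terminal stock prices: S_uuu = 33.28, S_uud = 21.18, S_udd = 13.47, S_ddd = 8.575
Terminal payoffs (K − S): max(-13.28, 0) = 0, max(-1.175, 0) = 0, max(6.525, 0) = 6.525, max(11.43, 0) = 11.43
Node uu (S = 30.25): continuation = e^(−0.03)·[0.8261·0.0000 + 0.1739·0.0000] = 0.0000; exercise value = 0.0000 ≤ continuation, so V_uu = 0.0000
Node ud (S = 19.25): continuation = e^(−0.03)·[0.8261·0.0000 + 0.1739·6.5250] = 1.1009; exercise value = 0.7500 ≤ continuation, so V_ud = 1.1009
Node dd (S = 12.25): continuation = e^(−0.03)·[0.8261·6.5250 + 0.1739·11.4250] = 7.1589; exercise value = 7.7500 > continuation, so V_dd = 7.7500 (exercise)
Node u (S = 27.5): continuation = e^(−0.03)·[0.8261·0.0000 + 0.1739·1.1009] = 0.1858; exercise value = 0.0000 ≤ continuation, so V_u = 0.1858
Node d (S = 17.5): continuation = e^(−0.03)·[0.8261·1.1009 + 0.1739·7.7500] = 2.1903; exercise value = 2.5000 > continuation, so V_d = 2.5000 (exercise)
Node 0 (S = 25): continuation = e^(−0.03)·[0.8261·0.1858 + 0.1739·2.5000] = 0.5707; exercise value = 0.0000 ≤ continuation, so V_0 = 0.5707

$0.57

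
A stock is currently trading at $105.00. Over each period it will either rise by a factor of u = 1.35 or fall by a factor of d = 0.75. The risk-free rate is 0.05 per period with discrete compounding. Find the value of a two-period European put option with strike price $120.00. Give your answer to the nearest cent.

$20.03

Risk-neutral probability p = (1 + 0.05 − 0.75)/(1.35 − 0.75) = 0.3000/0.6000 = 0.5000
Terminal stock prices: S_uu = 191.4, S_ud = 106.3, S_dd = 59.06
Terminal payoffs (K − S): max(-71.36, 0) = 0, max(13.69, 0) = 13.69, max(60.94, 0) = 60.94
Node u (S = 141.8): V_u = 1/1.05·[0.5000·0.0000 + 0.5000·13.6875] = 6.5179
Node d (S = 78.75): V_d = 1/1.05·[0.5000·13.6875 + 0.5000·60.9375] = 35.5357
Node 0 (S = 105): V_0 = 1/1.05·[0.5000·6.5179 + 0.5000·35.5357] = 20.0255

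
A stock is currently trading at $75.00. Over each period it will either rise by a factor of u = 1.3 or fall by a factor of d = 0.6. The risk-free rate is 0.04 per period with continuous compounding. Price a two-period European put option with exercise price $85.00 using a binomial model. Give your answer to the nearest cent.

Risk-neutral probability p = (e^0.04 − 0.6)/(1.3 − 0.6) = 0.4408/0.7000 = 0.6297
Terminal stock prices: S_uu = 126.8, S_ud = 58.5, S_dd = 27
Terminal payoffs (K − S): max(-41.75, 0) = 0, max(26.5, 0) = 26.5, max(58, 0) = 58
Node u (S = 97.5): V_u = e^(−0.04)·[0.6297·0.0000 + 0.3703·26.5000] = 9.4274
Node d (S = 45): V_d = e^(−0.04)·[0.6297·26.5000 + 0.3703·58.0000] = 36.6671
Node 0 (S = 75): V_0 = e^(−0.04)·[0.6297·9.4274 + 0.3703·36.6671] = 18.7483

$18.75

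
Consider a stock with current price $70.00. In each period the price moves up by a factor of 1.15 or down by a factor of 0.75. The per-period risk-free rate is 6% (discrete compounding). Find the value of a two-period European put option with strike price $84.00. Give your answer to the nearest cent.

$9.34

Risk-neutral probability p = (1 + 0.06 − 0.75)/(1.15 − 0.75) = 0.3100/0.4000 = 0.7750
Terminal stock prices: S_uu = 92.57, S_ud = 60.38, S_dd = 39.38
Terminal payoffs (K − S): max(-8.575, 0) = 0, max(23.62, 0) = 23.62, max(44.62, 0) = 44.62
Node u (S = 80.5): V_u = 1/1.06·[0.7750·0.0000 + 0.2250·23.6250] = 5.0147
Node d (S = 52.5): V_d = 1/1.06·[0.7750·23.6250 + 0.2250·44.6250] = 26.7453
Node 0 (S = 70): V_0 = 1/1.06·[0.7750·5.0147 + 0.2250·26.7453] = 9.3435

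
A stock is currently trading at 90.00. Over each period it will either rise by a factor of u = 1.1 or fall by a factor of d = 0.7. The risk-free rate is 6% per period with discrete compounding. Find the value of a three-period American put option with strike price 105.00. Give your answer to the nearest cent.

15.00

Risk-neutral probability p = (1 + 0.06 − 0.7)/(1.1 − 0.7) = 0.3600/0.4000 = 0.9000
Terminal stock prices: S_uuu = 119.8, S_uud = 76.23, S_udd = 48.51, S_ddd = 30.87
Terminal payoffs (K − S): max(-14.79, 0) = 0, max(28.77, 0) = 28.77, max(56.49, 0) = 56.49, max(74.13, 0) = 74.13
Node uu (S = 108.9): continuation = 1/1.06·[0.9000·0.0000 + 0.1000·28.7700] = 2.7142; exercise value = 0.0000 ≤ continuation, so V_uu = 2.7142
Node ud (S = 69.3): continuation = 1/1.06·[0.9000·28.7700 + 0.1000·56.4900] = 29.7566; exercise value = 35.7000 > continuation, so V_ud = 35.7000 (exercise)
Node dd (S = 44.1): continuation = 1/1.06·[0.9000·56.4900 + 0.1000·74.1300] = 54.9566; exercise value = 60.9000 > continuation, so V_dd = 60.9000 (exercise)
Node u (S = 99): continuation = 1/1.06·[0.9000·2.7142 + 0.1000·35.7000] = 5.6724; exercise value = 6.0000 > continuation, so V_u = 6.0000 (exercise)
Node d (S = 63): continuation = 1/1.06·[0.9000·35.7000 + 0.1000·60.9000] = 36.0566; exercise value = 42.0000 > continuation, so V_d = 42.0000 (exercise)
Node 0 (S = 90): continuation = 1/1.06·[0.9000·6.0000 + 0.1000·42.0000] = 9.0566; exercise value = 15.0000 > continuation, so V_0 = 15.0000 (exercise)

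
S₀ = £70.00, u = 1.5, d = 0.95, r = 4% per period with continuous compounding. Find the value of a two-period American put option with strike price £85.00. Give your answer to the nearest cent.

£15.00

Risk-neutral probability p = (e^0.04 − 0.95)/(1.5 − 0.95) = 0.0908/0.5500 = 0.1651
Terminal stock prices: S_uu = 157.5, S_ud = 99.75, S_dd = 63.17
Terminal payoffs (K − S): max(-72.5, 0) = 0, max(-14.75, 0) = 0, max(21.83, 0) = 21.83
Node u (S = 105): continuation = e^(−0.04)·[0.1651·0.0000 + 0.8349·0.0000] = 0.0000; exercise value = 0.0000 ≤ continuation, so V_u = 0.0000
Node d (S = 66.5): continuation = e^(−0.04)·[0.1651·0.0000 + 0.8349·21.8250] = 17.5070; exercise value = 18.5000 > continuation, so V_d = 18.5000 (exercise)
Node 0 (S = 70): continuation = e^(−0.04)·[0.1651·0.0000 + 0.8349·18.5000] = 14.8398; exercise value = 15.0000 > continuation, so V_0 = 15.0000 (exercise)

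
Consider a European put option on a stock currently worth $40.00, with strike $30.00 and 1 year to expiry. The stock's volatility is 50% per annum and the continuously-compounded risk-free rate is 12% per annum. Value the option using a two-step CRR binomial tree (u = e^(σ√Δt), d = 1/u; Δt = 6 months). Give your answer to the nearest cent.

CRR parameters: u = e^(σ√Δt) = e^(0.5·√0.5) = 1.4241, d = 1/u = 0.7022
Per-period rate: rΔt = 0.12·0.5 = 0.06, so R = e^0.06 = 1.0618
Risk-neutral probability p = (e^0.06 − 0.7022)/(1.4241 − 0.7022) = 0.3596/0.7219 = 0.4982
Terminal stock prices: S_uu = 81.12, S_ud = 40, S_dd = 19.72
Terminal payoffs (K − S): max(-51.12, 0) = 0, max(-10, 0) = 0, max(10.28, 0) = 10.28
Node u (S = 56.96): V_u = e^(−0.06)·[0.4982·0.0000 + 0.5018·0.0000] = 0.0000
Node d (S = 28.09): V_d = e^(−0.06)·[0.4982·0.0000 + 0.5018·10.2773] = 4.8570
Node 0 (S = 40): V_0 = e^(−0.06)·[0.4982·0.0000 + 0.5018·4.8570] = 2.2954

$2.30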